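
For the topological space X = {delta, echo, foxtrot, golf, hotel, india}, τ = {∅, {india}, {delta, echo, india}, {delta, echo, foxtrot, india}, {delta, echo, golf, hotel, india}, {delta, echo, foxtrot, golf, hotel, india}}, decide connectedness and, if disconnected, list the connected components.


(X, τ) is connected.

Find clopen sets (U ∈ τ with X ∖ U ∈ τ):
  U = ∅, X ∖ U = {delta, echo, foxtrot, golf, hotel, india} — both open, so U is clopen.
  U = {delta, echo, foxtrot, golf, hotel, india}, X ∖ U = ∅ — both open, so U is clopen.
Only trivial clopens (∅ and X) exist, so (X, τ) is connected.
Compute connected components by grouping points that agree on all clopens:
  component: {delta, echo, foxtrot, golf, hotel, india}


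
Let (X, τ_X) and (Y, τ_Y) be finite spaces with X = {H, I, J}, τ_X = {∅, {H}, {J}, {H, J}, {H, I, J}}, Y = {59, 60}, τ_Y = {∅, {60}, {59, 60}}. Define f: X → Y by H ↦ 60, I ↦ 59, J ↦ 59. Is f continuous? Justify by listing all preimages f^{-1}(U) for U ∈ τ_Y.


f IS continuous.

Compute f^{-1}(U) for each U ∈ τ_Y:
  U = ∅: f^{-1}(U) = ∅ ∈ τ_X ✓.
  U = {60}: f^{-1}(U) = {H} ∈ τ_X ✓.
  U = {59, 60}: f^{-1}(U) = {H, I, J} ∈ τ_X ✓.
Every preimage lies in τ_X, so f IS continuous.


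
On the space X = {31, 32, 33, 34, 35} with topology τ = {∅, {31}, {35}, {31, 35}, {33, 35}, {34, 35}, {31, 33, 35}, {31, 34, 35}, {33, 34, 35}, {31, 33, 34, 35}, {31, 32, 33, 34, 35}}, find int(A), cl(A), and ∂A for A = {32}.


int(A) = ∅, cl(A) = {32}, ∂A = {32}.

Closed sets in (X, τ) are complements of opens:
  closed(X, τ) = {∅, {32}, {31, 32}, {32, 33}, {32, 34}, {31, 32, 33}, {31, 32, 34}, {32, 33, 34}, {31, 32, 33, 34}, {32, 33, 34, 35}, {31, 32, 33, 34, 35}}.
int(A) = ⋃ {U ∈ τ : U ⊆ A}. Opens contained in A: ∅.
Taking the union of these: int(A) = ∅.
cl(A) = ⋂ {C closed : A ⊆ C}. Closed sets containing A: {32}, {31, 32}, {32, 33}, {32, 34}, {31, 32, 33}, {31, 32, 34}, {32, 33, 34}, {31, 32, 33, 34}, {32, 33, 34, 35}, {31, 32, 33, 34, 35}.
Intersecting these: cl(A) = {32}.
∂A = cl(A) ∖ int(A) = {32} ∖ ∅ = {32}.


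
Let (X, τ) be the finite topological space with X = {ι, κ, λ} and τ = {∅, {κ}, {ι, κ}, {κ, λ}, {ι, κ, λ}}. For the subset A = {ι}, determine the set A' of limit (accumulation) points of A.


A' = ∅

For each x ∈ X, list the open sets U ∈ τ with x ∈ U, then check whether U ∩ (A ∖ {x}) ≠ ∅ for every such U.
  x = ι: open {ι, κ} ∋ x has {ι, κ} ∩ (A ∖ {ι}) = ∅, so x is NOT a limit point.
  x = κ: open {κ} ∋ x has {κ} ∩ (A ∖ {κ}) = ∅, so x is NOT a limit point.
  x = λ: open {κ, λ} ∋ x has {κ, λ} ∩ (A ∖ {λ}) = ∅, so x is NOT a limit point.
Collecting: A' = ∅.


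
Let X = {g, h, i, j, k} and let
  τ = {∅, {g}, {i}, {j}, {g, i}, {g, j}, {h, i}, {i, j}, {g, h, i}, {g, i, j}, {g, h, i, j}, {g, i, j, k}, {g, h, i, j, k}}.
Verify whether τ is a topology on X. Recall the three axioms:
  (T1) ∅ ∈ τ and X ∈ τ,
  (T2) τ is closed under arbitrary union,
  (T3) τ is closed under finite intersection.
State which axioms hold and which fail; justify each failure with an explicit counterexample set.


τ is NOT a topology on X.

Axiom (T1): ∅ ∈ τ? Yes; X ∈ τ? Yes.
Axiom (T2/T3): check pairwise unions and intersections of members of τ.
Counterexample for (T2): {j} ∪ {h, i} = {h, i, j} ∉ τ. Therefore τ is NOT a topology.


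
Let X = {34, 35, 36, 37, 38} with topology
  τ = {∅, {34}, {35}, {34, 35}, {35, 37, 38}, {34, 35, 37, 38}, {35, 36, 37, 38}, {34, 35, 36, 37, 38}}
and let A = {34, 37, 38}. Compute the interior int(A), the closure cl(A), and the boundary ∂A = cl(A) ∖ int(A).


int(A) = {34}, cl(A) = {34, 36, 37, 38}, ∂A = {36, 37, 38}.

Closed sets in (X, τ) are complements of opens:
  closed(X, τ) = {∅, {34}, {36}, {34, 36}, {36, 37, 38}, {34, 36, 37, 38}, {35, 36, 37, 38}, {34, 35, 36, 37, 38}}.
int(A) = ⋃ {U ∈ τ : U ⊆ A}. Opens contained in A: ∅, {34}.
Taking the union of these: int(A) = {34}.
cl(A) = ⋂ {C closed : A ⊆ C}. Closed sets containing A: {34, 36, 37, 38}, {34, 35, 36, 37, 38}.
Intersecting these: cl(A) = {34, 36, 37, 38}.
∂A = cl(A) ∖ int(A) = {34, 36, 37, 38} ∖ {34} = {36, 37, 38}.


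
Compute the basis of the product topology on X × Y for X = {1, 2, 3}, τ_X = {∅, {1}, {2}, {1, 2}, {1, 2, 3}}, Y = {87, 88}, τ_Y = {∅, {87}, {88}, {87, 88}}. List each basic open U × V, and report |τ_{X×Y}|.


Basis B = {∅ × ∅, {1} × {87}, {1} × {88}, {2} × {87}, {2} × {88}, {1} × {87, 88}, {1, 2} × {87}, {1, 2} × {88}, {2} × {87, 88}, {1, 2, 3} × {87}, {1, 2, 3} × {88}, {1, 2} × {87, 88}, {1, 2, 3} × {87, 88}}; |τ_{X×Y}| = 25.

Enumerate products U × V with U ∈ τ_X, V ∈ τ_Y (deduplicated):
  ∅ × ∅ = {} (∅)
  {1} × {87} = {(1,87)}
  {1} × {88} = {(1,88)}
  {2} × {87} = {(2,87)}
  {2} × {88} = {(2,88)}
  {1} × {87, 88} = {(1,87), (1,88)}
  {1, 2} × {87} = {(1,87), (2,87)}
  {1, 2} × {88} = {(1,88), (2,88)}
  {2} × {87, 88} = {(2,87), (2,88)}
  {1, 2, 3} × {87} = {(1,87), (2,87), (3,87)}
  {1, 2, 3} × {88} = {(1,88), (2,88), (3,88)}
  {1, 2} × {87, 88} = {(1,87), (1,88), (2,87), (2,88)}
  {1, 2, 3} × {87, 88} = {(1,87), (1,88), (2,87), (2,88), (3,87), (3,88)}
These 13 distinct sets form the basis B.
Close under arbitrary unions to get τ_{X×Y}; counting gives |τ_{X×Y}| = 25.


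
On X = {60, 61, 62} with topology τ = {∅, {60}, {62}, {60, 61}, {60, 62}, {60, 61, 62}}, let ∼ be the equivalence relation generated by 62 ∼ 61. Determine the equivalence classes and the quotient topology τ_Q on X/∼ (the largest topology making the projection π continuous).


X/∼ = {[60], [61=62]}; |τ_Q| = 3.

Equivalence classes: [60], [61=62].
Quotient map π: X → X/∼ sends 60 ↦ [60], 61 ↦ [61=62], 62 ↦ [61=62].
For each subset V ⊆ X/∼, compute π^{-1}(V) ⊆ X and check whether π^{-1}(V) ∈ τ. V is open in τ_Q iff π^{-1}(V) ∈ τ.
  V = {}: π^{-1}(V) = ∅ ∈ τ ✓.
  V = {[60]}: π^{-1}(V) = {60} ∈ τ ✓.
  V = {[61=62]}: π^{-1}(V) = {61, 62} ∉ τ ✗.
  V = {[60], [61=62]}: π^{-1}(V) = {60, 61, 62} ∈ τ ✓.
Open sets in the quotient: τ_Q = {{}, {[60]}, {[60], [61=62]}} (3 elements).


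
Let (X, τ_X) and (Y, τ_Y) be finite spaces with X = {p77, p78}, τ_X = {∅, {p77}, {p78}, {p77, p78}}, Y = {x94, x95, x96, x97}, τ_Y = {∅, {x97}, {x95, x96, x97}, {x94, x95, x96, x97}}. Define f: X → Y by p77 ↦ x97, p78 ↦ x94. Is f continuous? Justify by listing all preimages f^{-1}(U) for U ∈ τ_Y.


f IS continuous.

Compute f^{-1}(U) for each U ∈ τ_Y:
  U = ∅: f^{-1}(U) = ∅ ∈ τ_X ✓.
  U = {x97}: f^{-1}(U) = {p77} ∈ τ_X ✓.
  U = {x95, x96, x97}: f^{-1}(U) = {p77} ∈ τ_X ✓.
  U = {x94, x95, x96, x97}: f^{-1}(U) = {p77, p78} ∈ τ_X ✓.
Every preimage lies in τ_X, so f IS continuous.


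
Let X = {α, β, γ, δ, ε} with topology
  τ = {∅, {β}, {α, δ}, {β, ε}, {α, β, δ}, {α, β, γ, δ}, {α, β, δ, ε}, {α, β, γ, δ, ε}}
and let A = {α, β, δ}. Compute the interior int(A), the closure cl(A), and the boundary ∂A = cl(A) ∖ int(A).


int(A) = {α, β, δ}, cl(A) = {α, β, γ, δ, ε}, ∂A = {γ, ε}.

Closed sets in (X, τ) are complements of opens:
  closed(X, τ) = {∅, {γ}, {ε}, {γ, ε}, {α, γ, δ}, {β, γ, ε}, {α, γ, δ, ε}, {α, β, γ, δ, ε}}.
int(A) = ⋃ {U ∈ τ : U ⊆ A}. Opens contained in A: ∅, {β}, {α, δ}, {α, β, δ}.
Taking the union of these: int(A) = {α, β, δ}.
cl(A) = ⋂ {C closed : A ⊆ C}. Closed sets containing A: {α, β, γ, δ, ε}.
Intersecting these: cl(A) = {α, β, γ, δ, ε}.
∂A = cl(A) ∖ int(A) = {α, β, γ, δ, ε} ∖ {α, β, δ} = {γ, ε}.


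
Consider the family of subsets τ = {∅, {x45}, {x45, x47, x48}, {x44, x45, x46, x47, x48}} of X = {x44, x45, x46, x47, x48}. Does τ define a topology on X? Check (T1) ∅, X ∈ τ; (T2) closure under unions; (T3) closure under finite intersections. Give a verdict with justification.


τ IS a topology on X.

Axiom (T1): ∅ ∈ τ? Yes; X ∈ τ? Yes.
Axiom (T2/T3): check pairwise unions and intersections of members of τ.
All pairwise intersections and unions checked — each lies in τ. Therefore τ satisfies (T1), (T2), (T3): it IS a topology on X.


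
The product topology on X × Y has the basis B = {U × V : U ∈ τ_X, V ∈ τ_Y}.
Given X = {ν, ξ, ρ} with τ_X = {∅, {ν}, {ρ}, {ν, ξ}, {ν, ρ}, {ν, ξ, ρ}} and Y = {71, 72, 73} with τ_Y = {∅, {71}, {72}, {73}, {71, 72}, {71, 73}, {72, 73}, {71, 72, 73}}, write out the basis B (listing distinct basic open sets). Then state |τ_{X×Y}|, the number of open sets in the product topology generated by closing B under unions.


Basis B = {∅ × ∅, {ν} × {71}, {ν} × {72}, {ν} × {73}, {ρ} × {71}, {ρ} × {72}, {ρ} × {73}, {ν} × {71, 72}, {ν} × {71, 73}, {ν, ξ} × {71}, {ν, ρ} × {71}, {ν} × {72, 73}, {ν, ξ} × {72}, {ν, ρ} × {72}, {ν, ξ} × {73}, {ν, ρ} × {73}, {ρ} × {71, 72}, {ρ} × {71, 73}, {ρ} × {72, 73}, {ν} × {71, 72, 73}, {ν, ξ, ρ} × {71}, {ν, ξ, ρ} × {72}, {ν, ξ, ρ} × {73}, {ρ} × {71, 72, 73}, {ν, ξ} × {71, 72}, {ν, ρ} × {71, 72}, {ν, ξ} × {71, 73}, {ν, ρ} × {71, 73}, {ν, ξ} × {72, 73}, {ν, ρ} × {72, 73}, {ν, ξ} × {71, 72, 73}, {ν, ρ} × {71, 72, 73}, {ν, ξ, ρ} × {71, 72}, {ν, ξ, ρ} × {71, 73}, {ν, ξ, ρ} × {72, 73}, {ν, ξ, ρ} × {71, 72, 73}}; |τ_{X×Y}| = 216.

Enumerate products U × V with U ∈ τ_X, V ∈ τ_Y (deduplicated):
  ∅ × ∅ = {} (∅)
  {ν} × {71} = {(ν,71)}
  {ν} × {72} = {(ν,72)}
  {ν} × {73} = {(ν,73)}
  {ρ} × {71} = {(ρ,71)}
  {ρ} × {72} = {(ρ,72)}
  {ρ} × {73} = {(ρ,73)}
  {ν} × {71, 72} = {(ν,71), (ν,72)}
  {ν} × {71, 73} = {(ν,71), (ν,73)}
  {ν, ξ} × {71} = {(ν,71), (ξ,71)}
  {ν, ρ} × {71} = {(ν,71), (ρ,71)}
  {ν} × {72, 73} = {(ν,72), (ν,73)}
  {ν, ξ} × {72} = {(ν,72), (ξ,72)}
  {ν, ρ} × {72} = {(ν,72), (ρ,72)}
  {ν, ξ} × {73} = {(ν,73), (ξ,73)}
  {ν, ρ} × {73} = {(ν,73), (ρ,73)}
  {ρ} × {71, 72} = {(ρ,71), (ρ,72)}
  {ρ} × {71, 73} = {(ρ,71), (ρ,73)}
  {ρ} × {72, 73} = {(ρ,72), (ρ,73)}
  {ν} × {71, 72, 73} = {(ν,71), (ν,72), (ν,73)}
  {ν, ξ, ρ} × {71} = {(ν,71), (ξ,71), (ρ,71)}
  {ν, ξ, ρ} × {72} = {(ν,72), (ξ,72), (ρ,72)}
  {ν, ξ, ρ} × {73} = {(ν,73), (ξ,73), (ρ,73)}
  {ρ} × {71, 72, 73} = {(ρ,71), (ρ,72), (ρ,73)}
  {ν, ξ} × {71, 72} = {(ν,71), (ν,72), (ξ,71), (ξ,72)}
  {ν, ρ} × {71, 72} = {(ν,71), (ν,72), (ρ,71), (ρ,72)}
  {ν, ξ} × {71, 73} = {(ν,71), (ν,73), (ξ,71), (ξ,73)}
  {ν, ρ} × {71, 73} = {(ν,71), (ν,73), (ρ,71), (ρ,73)}
  {ν, ξ} × {72, 73} = {(ν,72), (ν,73), (ξ,72), (ξ,73)}
  {ν, ρ} × {72, 73} = {(ν,72), (ν,73), (ρ,72), (ρ,73)}
  {ν, ξ} × {71, 72, 73} = {(ν,71), (ν,72), (ν,73), (ξ,71), (ξ,72), (ξ,73)}
  {ν, ρ} × {71, 72, 73} = {(ν,71), (ν,72), (ν,73), (ρ,71), (ρ,72), (ρ,73)}
  {ν, ξ, ρ} × {71, 72} = {(ν,71), (ν,72), (ξ,71), (ξ,72), (ρ,71), (ρ,72)}
  {ν, ξ, ρ} × {71, 73} = {(ν,71), (ν,73), (ξ,71), (ξ,73), (ρ,71), (ρ,73)}
  {ν, ξ, ρ} × {72, 73} = {(ν,72), (ν,73), (ξ,72), (ξ,73), (ρ,72), (ρ,73)}
  {ν, ξ, ρ} × {71, 72, 73} = {(ν,71), (ν,72), (ν,73), (ξ,71), (ξ,72), (ξ,73), (ρ,71), (ρ,72), (ρ,73)}
These 36 distinct sets form the basis B.
Close under arbitrary unions to get τ_{X×Y}; counting gives |τ_{X×Y}| = 216.


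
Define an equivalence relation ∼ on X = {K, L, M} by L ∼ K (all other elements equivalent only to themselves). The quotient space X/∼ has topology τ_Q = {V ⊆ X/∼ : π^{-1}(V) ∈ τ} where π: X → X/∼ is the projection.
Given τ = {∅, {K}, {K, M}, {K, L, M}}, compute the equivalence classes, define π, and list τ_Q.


X/∼ = {[K=L], [M]}; |τ_Q| = 2.

Equivalence classes: [K=L], [M].
Quotient map π: X → X/∼ sends K ↦ [K=L], L ↦ [K=L], M ↦ [M].
For each subset V ⊆ X/∼, compute π^{-1}(V) ⊆ X and check whether π^{-1}(V) ∈ τ. V is open in τ_Q iff π^{-1}(V) ∈ τ.
  V = {}: π^{-1}(V) = ∅ ∈ τ ✓.
  V = {[K=L]}: π^{-1}(V) = {K, L} ∉ τ ✗.
  V = {[M]}: π^{-1}(V) = {M} ∉ τ ✗.
  V = {[K=L], [M]}: π^{-1}(V) = {K, L, M} ∈ τ ✓.
Open sets in the quotient: τ_Q = {{}, {[K=L], [M]}} (2 elements).


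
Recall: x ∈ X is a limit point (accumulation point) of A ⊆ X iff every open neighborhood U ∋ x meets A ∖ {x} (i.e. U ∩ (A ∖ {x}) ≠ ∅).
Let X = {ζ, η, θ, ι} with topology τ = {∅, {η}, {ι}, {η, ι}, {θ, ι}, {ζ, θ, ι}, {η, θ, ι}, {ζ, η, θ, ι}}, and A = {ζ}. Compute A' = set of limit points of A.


A' = ∅

For each x ∈ X, list the open sets U ∈ τ with x ∈ U, then check whether U ∩ (A ∖ {x}) ≠ ∅ for every such U.
  x = ζ: open {ζ, θ, ι} ∋ x has {ζ, θ, ι} ∩ (A ∖ {ζ}) = ∅, so x is NOT a limit point.
  x = η: open {η} ∋ x has {η} ∩ (A ∖ {η}) = ∅, so x is NOT a limit point.
  x = θ: open {θ, ι} ∋ x has {θ, ι} ∩ (A ∖ {θ}) = ∅, so x is NOT a limit point.
  x = ι: open {ι} ∋ x has {ι} ∩ (A ∖ {ι}) = ∅, so x is NOT a limit point.
Collecting: A' = ∅.


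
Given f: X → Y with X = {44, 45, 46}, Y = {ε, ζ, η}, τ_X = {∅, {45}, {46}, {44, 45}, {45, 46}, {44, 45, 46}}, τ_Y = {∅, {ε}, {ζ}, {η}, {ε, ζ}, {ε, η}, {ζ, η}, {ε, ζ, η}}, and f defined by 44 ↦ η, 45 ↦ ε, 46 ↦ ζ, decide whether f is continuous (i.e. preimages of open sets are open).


f is NOT continuous.

Compute f^{-1}(U) for each U ∈ τ_Y:
  U = ∅: f^{-1}(U) = ∅ ∈ τ_X ✓.
  U = {ε}: f^{-1}(U) = {45} ∈ τ_X ✓.
  U = {ζ}: f^{-1}(U) = {46} ∈ τ_X ✓.
  U = {η}: f^{-1}(U) = {44} ∉ τ_X ✗.
  U = {ε, ζ}: f^{-1}(U) = {45, 46} ∈ τ_X ✓.
  U = {ε, η}: f^{-1}(U) = {44, 45} ∈ τ_X ✓.
  U = {ζ, η}: f^{-1}(U) = {44, 46} ∉ τ_X ✗.
  U = {ε, ζ, η}: f^{-1}(U) = {44, 45, 46} ∈ τ_X ✓.
Found U = {η} with f^{-1}(U) = {44} not in τ_X. Therefore f is NOT continuous.


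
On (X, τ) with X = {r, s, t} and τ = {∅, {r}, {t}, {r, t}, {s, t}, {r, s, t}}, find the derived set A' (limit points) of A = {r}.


A' = ∅

For each x ∈ X, list the open sets U ∈ τ with x ∈ U, then check whether U ∩ (A ∖ {x}) ≠ ∅ for every such U.
  x = r: open {r} ∋ x has {r} ∩ (A ∖ {r}) = ∅, so x is NOT a limit point.
  x = s: open {s, t} ∋ x has {s, t} ∩ (A ∖ {s}) = ∅, so x is NOT a limit point.
  x = t: open {t} ∋ x has {t} ∩ (A ∖ {t}) = ∅, so x is NOT a limit point.
Collecting: A' = ∅.


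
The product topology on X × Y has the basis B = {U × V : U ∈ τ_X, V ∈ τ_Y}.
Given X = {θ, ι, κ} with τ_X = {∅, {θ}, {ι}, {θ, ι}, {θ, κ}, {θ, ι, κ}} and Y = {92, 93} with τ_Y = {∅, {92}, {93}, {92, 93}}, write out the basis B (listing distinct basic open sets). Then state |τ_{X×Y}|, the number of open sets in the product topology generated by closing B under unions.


Basis B = {∅ × ∅, {θ} × {92}, {θ} × {93}, {ι} × {92}, {ι} × {93}, {θ} × {92, 93}, {θ, ι} × {92}, {θ, κ} × {92}, {θ, ι} × {93}, {θ, κ} × {93}, {ι} × {92, 93}, {θ, ι, κ} × {92}, {θ, ι, κ} × {93}, {θ, ι} × {92, 93}, {θ, κ} × {92, 93}, {θ, ι, κ} × {92, 93}}; |τ_{X×Y}| = 36.

Enumerate products U × V with U ∈ τ_X, V ∈ τ_Y (deduplicated):
  ∅ × ∅ = {} (∅)
  {θ} × {92} = {(θ,92)}
  {θ} × {93} = {(θ,93)}
  {ι} × {92} = {(ι,92)}
  {ι} × {93} = {(ι,93)}
  {θ} × {92, 93} = {(θ,92), (θ,93)}
  {θ, ι} × {92} = {(θ,92), (ι,92)}
  {θ, κ} × {92} = {(θ,92), (κ,92)}
  {θ, ι} × {93} = {(θ,93), (ι,93)}
  {θ, κ} × {93} = {(θ,93), (κ,93)}
  {ι} × {92, 93} = {(ι,92), (ι,93)}
  {θ, ι, κ} × {92} = {(θ,92), (ι,92), (κ,92)}
  {θ, ι, κ} × {93} = {(θ,93), (ι,93), (κ,93)}
  {θ, ι} × {92, 93} = {(θ,92), (θ,93), (ι,92), (ι,93)}
  {θ, κ} × {92, 93} = {(θ,92), (θ,93), (κ,92), (κ,93)}
  {θ, ι, κ} × {92, 93} = {(θ,92), (θ,93), (ι,92), (ι,93), (κ,92), (κ,93)}
These 16 distinct sets form the basis B.
Close under arbitrary unions to get τ_{X×Y}; counting gives |τ_{X×Y}| = 36.


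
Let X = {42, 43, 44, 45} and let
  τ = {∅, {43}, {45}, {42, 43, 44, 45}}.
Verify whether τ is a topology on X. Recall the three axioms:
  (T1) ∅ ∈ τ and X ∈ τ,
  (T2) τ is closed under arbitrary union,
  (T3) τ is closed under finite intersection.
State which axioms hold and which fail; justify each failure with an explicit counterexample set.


τ is NOT a topology on X.

Axiom (T1): ∅ ∈ τ? Yes; X ∈ τ? Yes.
Axiom (T2/T3): check pairwise unions and intersections of members of τ.
Counterexample for (T2): {43} ∪ {45} = {43, 45} ∉ τ. Therefore τ is NOT a topology.


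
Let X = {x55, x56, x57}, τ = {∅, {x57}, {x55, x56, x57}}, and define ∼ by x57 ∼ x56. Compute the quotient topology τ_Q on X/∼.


X/∼ = {[x55], [x56=x57]}; |τ_Q| = 2.

Equivalence classes: [x55], [x56=x57].
Quotient map π: X → X/∼ sends x55 ↦ [x55], x56 ↦ [x56=x57], x57 ↦ [x56=x57].
For each subset V ⊆ X/∼, compute π^{-1}(V) ⊆ X and check whether π^{-1}(V) ∈ τ. V is open in τ_Q iff π^{-1}(V) ∈ τ.
  V = {}: π^{-1}(V) = ∅ ∈ τ ✓.
  V = {[x55]}: π^{-1}(V) = {x55} ∉ τ ✗.
  V = {[x56=x57]}: π^{-1}(V) = {x56, x57} ∉ τ ✗.
  V = {[x55], [x56=x57]}: π^{-1}(V) = {x55, x56, x57} ∈ τ ✓.
Open sets in the quotient: τ_Q = {{}, {[x55], [x56=x57]}} (2 elements).


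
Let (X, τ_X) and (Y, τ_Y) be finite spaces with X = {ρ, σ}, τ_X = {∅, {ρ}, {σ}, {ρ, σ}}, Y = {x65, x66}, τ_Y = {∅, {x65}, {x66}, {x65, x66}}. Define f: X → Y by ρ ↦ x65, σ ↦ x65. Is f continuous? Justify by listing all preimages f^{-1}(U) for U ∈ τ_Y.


f IS continuous.

Compute f^{-1}(U) for each U ∈ τ_Y:
  U = ∅: f^{-1}(U) = ∅ ∈ τ_X ✓.
  U = {x65}: f^{-1}(U) = {ρ, σ} ∈ τ_X ✓.
  U = {x66}: f^{-1}(U) = ∅ ∈ τ_X ✓.
  U = {x65, x66}: f^{-1}(U) = {ρ, σ} ∈ τ_X ✓.
Every preimage lies in τ_X, so f IS continuous.


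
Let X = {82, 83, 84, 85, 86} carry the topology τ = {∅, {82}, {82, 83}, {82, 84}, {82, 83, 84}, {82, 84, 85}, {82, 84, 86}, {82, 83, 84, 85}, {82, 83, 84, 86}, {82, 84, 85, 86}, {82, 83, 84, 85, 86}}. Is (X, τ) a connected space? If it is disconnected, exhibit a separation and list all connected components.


(X, τ) is connected.

Find clopen sets (U ∈ τ with X ∖ U ∈ τ):
  U = ∅, X ∖ U = {82, 83, 84, 85, 86} — both open, so U is clopen.
  U = {82, 83, 84, 85, 86}, X ∖ U = ∅ — both open, so U is clopen.
Only trivial clopens (∅ and X) exist, so (X, τ) is connected.
Compute connected components by grouping points that agree on all clopens:
  component: {82, 83, 84, 85, 86}


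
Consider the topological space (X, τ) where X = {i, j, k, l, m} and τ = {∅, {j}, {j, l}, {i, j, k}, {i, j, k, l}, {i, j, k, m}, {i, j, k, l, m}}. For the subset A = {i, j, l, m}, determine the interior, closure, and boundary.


int(A) = {j, l}, cl(A) = {i, j, k, l, m}, ∂A = {i, k, m}.

Closed sets in (X, τ) are complements of opens:
  closed(X, τ) = {∅, {l}, {m}, {l, m}, {i, k, m}, {i, k, l, m}, {i, j, k, l, m}}.
int(A) = ⋃ {U ∈ τ : U ⊆ A}. Opens contained in A: ∅, {j}, {j, l}.
Taking the union of these: int(A) = {j, l}.
cl(A) = ⋂ {C closed : A ⊆ C}. Closed sets containing A: {i, j, k, l, m}.
Intersecting these: cl(A) = {i, j, k, l, m}.
∂A = cl(A) ∖ int(A) = {i, j, k, l, m} ∖ {j, l} = {i, k, m}.


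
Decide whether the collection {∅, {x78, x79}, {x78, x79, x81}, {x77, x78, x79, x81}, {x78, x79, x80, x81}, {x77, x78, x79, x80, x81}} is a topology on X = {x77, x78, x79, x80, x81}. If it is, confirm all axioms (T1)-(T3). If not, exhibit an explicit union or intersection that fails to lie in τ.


τ IS a topology on X.

Axiom (T1): ∅ ∈ τ? Yes; X ∈ τ? Yes.
Axiom (T2/T3): check pairwise unions and intersections of members of τ.
All pairwise intersections and unions checked — each lies in τ. Therefore τ satisfies (T1), (T2), (T3): it IS a topology on X.


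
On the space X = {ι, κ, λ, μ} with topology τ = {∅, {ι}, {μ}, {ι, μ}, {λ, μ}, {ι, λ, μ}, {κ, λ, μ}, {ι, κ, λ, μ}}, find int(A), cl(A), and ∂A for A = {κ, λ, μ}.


int(A) = {κ, λ, μ}, cl(A) = {κ, λ, μ}, ∂A = ∅.

Closed sets in (X, τ) are complements of opens:
  closed(X, τ) = {∅, {ι}, {κ}, {ι, κ}, {κ, λ}, {ι, κ, λ}, {κ, λ, μ}, {ι, κ, λ, μ}}.
int(A) = ⋃ {U ∈ τ : U ⊆ A}. Opens contained in A: ∅, {μ}, {λ, μ}, {κ, λ, μ}.
Taking the union of these: int(A) = {κ, λ, μ}.
cl(A) = ⋂ {C closed : A ⊆ C}. Closed sets containing A: {κ, λ, μ}, {ι, κ, λ, μ}.
Intersecting these: cl(A) = {κ, λ, μ}.
∂A = cl(A) ∖ int(A) = {κ, λ, μ} ∖ {κ, λ, μ} = ∅.


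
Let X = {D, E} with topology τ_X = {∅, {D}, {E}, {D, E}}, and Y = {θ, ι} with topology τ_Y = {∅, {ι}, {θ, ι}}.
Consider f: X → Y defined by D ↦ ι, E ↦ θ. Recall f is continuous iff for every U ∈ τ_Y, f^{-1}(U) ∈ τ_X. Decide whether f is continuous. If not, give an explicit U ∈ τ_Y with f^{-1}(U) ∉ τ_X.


f IS continuous.

Compute f^{-1}(U) for each U ∈ τ_Y:
  U = ∅: f^{-1}(U) = ∅ ∈ τ_X ✓.
  U = {ι}: f^{-1}(U) = {D} ∈ τ_X ✓.
  U = {θ, ι}: f^{-1}(U) = {D, E} ∈ τ_X ✓.
Every preimage lies in τ_X, so f IS continuous.


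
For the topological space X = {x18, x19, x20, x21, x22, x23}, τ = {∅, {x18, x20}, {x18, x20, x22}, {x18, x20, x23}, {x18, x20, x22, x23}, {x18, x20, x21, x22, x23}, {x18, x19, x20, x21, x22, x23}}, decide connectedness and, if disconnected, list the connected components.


(X, τ) is connected.

Find clopen sets (U ∈ τ with X ∖ U ∈ τ):
  U = ∅, X ∖ U = {x18, x19, x20, x21, x22, x23} — both open, so U is clopen.
  U = {x18, x19, x20, x21, x22, x23}, X ∖ U = ∅ — both open, so U is clopen.
Only trivial clopens (∅ and X) exist, so (X, τ) is connected.
Compute connected components by grouping points that agree on all clopens:
  component: {x18, x19, x20, x21, x22, x23}


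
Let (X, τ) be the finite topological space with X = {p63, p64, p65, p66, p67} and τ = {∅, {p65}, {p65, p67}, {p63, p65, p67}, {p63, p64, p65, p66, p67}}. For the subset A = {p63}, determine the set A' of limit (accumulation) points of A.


A' = {p64, p66}

For each x ∈ X, list the open sets U ∈ τ with x ∈ U, then check whether U ∩ (A ∖ {x}) ≠ ∅ for every such U.
  x = p63: open {p63, p65, p67} ∋ x has {p63, p65, p67} ∩ (A ∖ {p63}) = ∅, so x is NOT a limit point.
  x = p64: opens ∋ x are {p63, p64, p65, p66, p67}; each meets A ∖ {p64}, so x IS a limit point.
  x = p65: open {p65} ∋ x has {p65} ∩ (A ∖ {p65}) = ∅, so x is NOT a limit point.
  x = p66: opens ∋ x are {p63, p64, p65, p66, p67}; each meets A ∖ {p66}, so x IS a limit point.
  x = p67: open {p65, p67} ∋ x has {p65, p67} ∩ (A ∖ {p67}) = ∅, so x is NOT a limit point.
Collecting: A' = {p64, p66}.


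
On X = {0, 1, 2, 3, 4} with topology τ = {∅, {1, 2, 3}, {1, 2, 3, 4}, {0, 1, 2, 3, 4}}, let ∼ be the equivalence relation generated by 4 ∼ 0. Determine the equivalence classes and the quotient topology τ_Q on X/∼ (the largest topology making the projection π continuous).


X/∼ = {[0=4], [1], [2], [3]}; |τ_Q| = 3.

Equivalence classes: [0=4], [1], [2], [3].
Quotient map π: X → X/∼ sends 0 ↦ [0=4], 1 ↦ [1], 2 ↦ [2], 3 ↦ [3], 4 ↦ [0=4].
For each subset V ⊆ X/∼, compute π^{-1}(V) ⊆ X and check whether π^{-1}(V) ∈ τ. V is open in τ_Q iff π^{-1}(V) ∈ τ.
  V = {}: π^{-1}(V) = ∅ ∈ τ ✓.
  V = {[0=4]}: π^{-1}(V) = {0, 4} ∉ τ ✗.
  V = {[1]}: π^{-1}(V) = {1} ∉ τ ✗.
  V = {[0=4], [1]}: π^{-1}(V) = {0, 1, 4} ∉ τ ✗.
  V = {[2]}: π^{-1}(V) = {2} ∉ τ ✗.
  V = {[0=4], [2]}: π^{-1}(V) = {0, 2, 4} ∉ τ ✗.
  V = {[1], [2]}: π^{-1}(V) = {1, 2} ∉ τ ✗.
  V = {[0=4], [1], [2]}: π^{-1}(V) = {0, 1, 2, 4} ∉ τ ✗.
  V = {[3]}: π^{-1}(V) = {3} ∉ τ ✗.
  V = {[0=4], [3]}: π^{-1}(V) = {0, 3, 4} ∉ τ ✗.
  V = {[1], [3]}: π^{-1}(V) = {1, 3} ∉ τ ✗.
  V = {[0=4], [1], [3]}: π^{-1}(V) = {0, 1, 3, 4} ∉ τ ✗.
  V = {[2], [3]}: π^{-1}(V) = {2, 3} ∉ τ ✗.
  V = {[0=4], [2], [3]}: π^{-1}(V) = {0, 2, 3, 4} ∉ τ ✗.
  V = {[1], [2], [3]}: π^{-1}(V) = {1, 2, 3} ∈ τ ✓.
  V = {[0=4], [1], [2], [3]}: π^{-1}(V) = {0, 1, 2, 3, 4} ∈ τ ✓.
Open sets in the quotient: τ_Q = {{}, {[1], [2], [3]}, {[0=4], [1], [2], [3]}} (3 elements).


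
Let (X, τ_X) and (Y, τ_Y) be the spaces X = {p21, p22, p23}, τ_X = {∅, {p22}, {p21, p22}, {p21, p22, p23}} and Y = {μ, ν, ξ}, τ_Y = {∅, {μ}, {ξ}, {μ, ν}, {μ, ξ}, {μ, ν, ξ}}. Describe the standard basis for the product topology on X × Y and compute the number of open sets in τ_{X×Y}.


Basis B = {∅ × ∅, {p22} × {μ}, {p22} × {ξ}, {p21, p22} × {μ}, {p21, p22} × {ξ}, {p22} × {μ, ν}, {p22} × {μ, ξ}, {p21, p22, p23} × {μ}, {p21, p22, p23} × {ξ}, {p22} × {μ, ν, ξ}, {p21, p22} × {μ, ν}, {p21, p22} × {μ, ξ}, {p21, p22} × {μ, ν, ξ}, {p21, p22, p23} × {μ, ν}, {p21, p22, p23} × {μ, ξ}, {p21, p22, p23} × {μ, ν, ξ}}; |τ_{X×Y}| = 40.

Enumerate products U × V with U ∈ τ_X, V ∈ τ_Y (deduplicated):
  ∅ × ∅ = {} (∅)
  {p22} × {μ} = {(p22,μ)}
  {p22} × {ξ} = {(p22,ξ)}
  {p21, p22} × {μ} = {(p21,μ), (p22,μ)}
  {p21, p22} × {ξ} = {(p21,ξ), (p22,ξ)}
  {p22} × {μ, ν} = {(p22,μ), (p22,ν)}
  {p22} × {μ, ξ} = {(p22,μ), (p22,ξ)}
  {p21, p22, p23} × {μ} = {(p21,μ), (p22,μ), (p23,μ)}
  {p21, p22, p23} × {ξ} = {(p21,ξ), (p22,ξ), (p23,ξ)}
  {p22} × {μ, ν, ξ} = {(p22,μ), (p22,ν), (p22,ξ)}
  {p21, p22} × {μ, ν} = {(p21,μ), (p21,ν), (p22,μ), (p22,ν)}
  {p21, p22} × {μ, ξ} = {(p21,μ), (p21,ξ), (p22,μ), (p22,ξ)}
  {p21, p22} × {μ, ν, ξ} = {(p21,μ), (p21,ν), (p21,ξ), (p22,μ), (p22,ν), (p22,ξ)}
  {p21, p22, p23} × {μ, ν} = {(p21,μ), (p21,ν), (p22,μ), (p22,ν), (p23,μ), (p23,ν)}
  {p21, p22, p23} × {μ, ξ} = {(p21,μ), (p21,ξ), (p22,μ), (p22,ξ), (p23,μ), (p23,ξ)}
  {p21, p22, p23} × {μ, ν, ξ} = {(p21,μ), (p21,ν), (p21,ξ), (p22,μ), (p22,ν), (p22,ξ), (p23,μ), (p23,ν), (p23,ξ)}
These 16 distinct sets form the basis B.
Close under arbitrary unions to get τ_{X×Y}; counting gives |τ_{X×Y}| = 40.


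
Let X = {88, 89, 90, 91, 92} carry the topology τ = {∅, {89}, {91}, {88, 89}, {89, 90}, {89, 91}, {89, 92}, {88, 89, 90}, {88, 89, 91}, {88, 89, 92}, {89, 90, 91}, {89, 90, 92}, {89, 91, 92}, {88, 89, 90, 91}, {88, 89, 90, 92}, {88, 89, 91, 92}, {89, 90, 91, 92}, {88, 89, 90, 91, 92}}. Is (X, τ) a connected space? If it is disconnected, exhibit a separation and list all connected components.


(X, τ) is disconnected; components = [{91}, {88, 89, 90, 92}].

Find clopen sets (U ∈ τ with X ∖ U ∈ τ):
  U = ∅, X ∖ U = {88, 89, 90, 91, 92} — both open, so U is clopen.
  U = {91}, X ∖ U = {88, 89, 90, 92} — both open, so U is clopen.
  U = {88, 89, 90, 92}, X ∖ U = {91} — both open, so U is clopen.
  U = {88, 89, 90, 91, 92}, X ∖ U = ∅ — both open, so U is clopen.
Nontrivial clopen(s) exist: e.g. {91}. So (X, τ) is disconnected.
Compute connected components by grouping points that agree on all clopens:
  component: {91}
  component: {88, 89, 90, 92}


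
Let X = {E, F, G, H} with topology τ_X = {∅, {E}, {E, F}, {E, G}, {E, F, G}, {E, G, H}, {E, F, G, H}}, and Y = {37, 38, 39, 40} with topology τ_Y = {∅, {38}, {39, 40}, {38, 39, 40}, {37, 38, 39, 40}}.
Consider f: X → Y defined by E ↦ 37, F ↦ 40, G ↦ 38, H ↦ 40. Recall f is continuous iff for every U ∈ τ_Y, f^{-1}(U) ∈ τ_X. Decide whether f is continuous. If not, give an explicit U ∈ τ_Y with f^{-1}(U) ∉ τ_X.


f is NOT continuous.

Compute f^{-1}(U) for each U ∈ τ_Y:
  U = ∅: f^{-1}(U) = ∅ ∈ τ_X ✓.
  U = {38}: f^{-1}(U) = {G} ∉ τ_X ✗.
  U = {39, 40}: f^{-1}(U) = {F, H} ∉ τ_X ✗.
  U = {38, 39, 40}: f^{-1}(U) = {F, G, H} ∉ τ_X ✗.
  U = {37, 38, 39, 40}: f^{-1}(U) = {E, F, G, H} ∈ τ_X ✓.
Found U = {38} with f^{-1}(U) = {G} not in τ_X. Therefore f is NOT continuous.


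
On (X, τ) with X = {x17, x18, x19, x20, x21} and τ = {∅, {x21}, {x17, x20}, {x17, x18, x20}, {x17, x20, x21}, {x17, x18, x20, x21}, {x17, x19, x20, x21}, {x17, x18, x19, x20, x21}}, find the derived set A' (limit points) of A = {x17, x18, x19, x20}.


A' = {x17, x18, x19, x20}

For each x ∈ X, list the open sets U ∈ τ with x ∈ U, then check whether U ∩ (A ∖ {x}) ≠ ∅ for every such U.
  x = x17: opens ∋ x are {x17, x20}, {x17, x18, x20}, {x17, x20, x21}, {x17, x18, x20, x21}, {x17, x19, x20, x21}, {x17, x18, x19, x20, x21}; each meets A ∖ {x17}, so x IS a limit point.
  x = x18: opens ∋ x are {x17, x18, x20}, {x17, x18, x20, x21}, {x17, x18, x19, x20, x21}; each meets A ∖ {x18}, so x IS a limit point.
  x = x19: opens ∋ x are {x17, x19, x20, x21}, {x17, x18, x19, x20, x21}; each meets A ∖ {x19}, so x IS a limit point.
  x = x20: opens ∋ x are {x17, x20}, {x17, x18, x20}, {x17, x20, x21}, {x17, x18, x20, x21}, {x17, x19, x20, x21}, {x17, x18, x19, x20, x21}; each meets A ∖ {x20}, so x IS a limit point.
  x = x21: open {x21} ∋ x has {x21} ∩ (A ∖ {x21}) = ∅, so x is NOT a limit point.
Collecting: A' = {x17, x18, x19, x20}.


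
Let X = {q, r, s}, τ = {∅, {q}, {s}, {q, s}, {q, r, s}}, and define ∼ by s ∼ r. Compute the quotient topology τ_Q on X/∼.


X/∼ = {[q], [r=s]}; |τ_Q| = 3.

Equivalence classes: [q], [r=s].
Quotient map π: X → X/∼ sends q ↦ [q], r ↦ [r=s], s ↦ [r=s].
For each subset V ⊆ X/∼, compute π^{-1}(V) ⊆ X and check whether π^{-1}(V) ∈ τ. V is open in τ_Q iff π^{-1}(V) ∈ τ.
  V = {}: π^{-1}(V) = ∅ ∈ τ ✓.
  V = {[q]}: π^{-1}(V) = {q} ∈ τ ✓.
  V = {[r=s]}: π^{-1}(V) = {r, s} ∉ τ ✗.
  V = {[q], [r=s]}: π^{-1}(V) = {q, r, s} ∈ τ ✓.
Open sets in the quotient: τ_Q = {{}, {[q]}, {[q], [r=s]}} (3 elements).


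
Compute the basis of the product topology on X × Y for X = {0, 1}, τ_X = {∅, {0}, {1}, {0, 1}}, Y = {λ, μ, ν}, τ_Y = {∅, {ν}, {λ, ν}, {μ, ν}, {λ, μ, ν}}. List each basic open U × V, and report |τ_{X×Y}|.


Basis B = {∅ × ∅, {0} × {ν}, {1} × {ν}, {0} × {λ, ν}, {0} × {μ, ν}, {0, 1} × {ν}, {1} × {λ, ν}, {1} × {μ, ν}, {0} × {λ, μ, ν}, {1} × {λ, μ, ν}, {0, 1} × {λ, ν}, {0, 1} × {μ, ν}, {0, 1} × {λ, μ, ν}}; |τ_{X×Y}| = 25.

Enumerate products U × V with U ∈ τ_X, V ∈ τ_Y (deduplicated):
  ∅ × ∅ = {} (∅)
  {0} × {ν} = {(0,ν)}
  {1} × {ν} = {(1,ν)}
  {0} × {λ, ν} = {(0,λ), (0,ν)}
  {0} × {μ, ν} = {(0,μ), (0,ν)}
  {0, 1} × {ν} = {(0,ν), (1,ν)}
  {1} × {λ, ν} = {(1,λ), (1,ν)}
  {1} × {μ, ν} = {(1,μ), (1,ν)}
  {0} × {λ, μ, ν} = {(0,λ), (0,μ), (0,ν)}
  {1} × {λ, μ, ν} = {(1,λ), (1,μ), (1,ν)}
  {0, 1} × {λ, ν} = {(0,λ), (0,ν), (1,λ), (1,ν)}
  {0, 1} × {μ, ν} = {(0,μ), (0,ν), (1,μ), (1,ν)}
  {0, 1} × {λ, μ, ν} = {(0,λ), (0,μ), (0,ν), (1,λ), (1,μ), (1,ν)}
These 13 distinct sets form the basis B.
Close under arbitrary unions to get τ_{X×Y}; counting gives |τ_{X×Y}| = 25.


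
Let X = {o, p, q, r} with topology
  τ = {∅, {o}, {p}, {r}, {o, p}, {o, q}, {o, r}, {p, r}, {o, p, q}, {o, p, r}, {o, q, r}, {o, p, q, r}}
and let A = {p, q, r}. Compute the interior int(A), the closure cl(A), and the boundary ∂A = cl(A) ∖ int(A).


int(A) = {p, r}, cl(A) = {p, q, r}, ∂A = {q}.

Closed sets in (X, τ) are complements of opens:
  closed(X, τ) = {∅, {p}, {q}, {r}, {o, q}, {p, q}, {p, r}, {q, r}, {o, p, q}, {o, q, r}, {p, q, r}, {o, p, q, r}}.
int(A) = ⋃ {U ∈ τ : U ⊆ A}. Opens contained in A: ∅, {p}, {r}, {p, r}.
Taking the union of these: int(A) = {p, r}.
cl(A) = ⋂ {C closed : A ⊆ C}. Closed sets containing A: {p, q, r}, {o, p, q, r}.
Intersecting these: cl(A) = {p, q, r}.
∂A = cl(A) ∖ int(A) = {p, q, r} ∖ {p, r} = {q}.


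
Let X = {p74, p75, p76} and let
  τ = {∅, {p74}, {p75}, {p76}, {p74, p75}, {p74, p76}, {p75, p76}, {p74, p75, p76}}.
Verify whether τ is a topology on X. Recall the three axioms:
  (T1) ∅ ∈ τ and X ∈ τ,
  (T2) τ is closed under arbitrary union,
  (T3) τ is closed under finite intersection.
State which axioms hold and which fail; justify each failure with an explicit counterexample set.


τ IS a topology on X.

Axiom (T1): ∅ ∈ τ? Yes; X ∈ τ? Yes.
Axiom (T2/T3): check pairwise unions and intersections of members of τ.
All pairwise intersections and unions checked — each lies in τ. Therefore τ satisfies (T1), (T2), (T3): it IS a topology on X.


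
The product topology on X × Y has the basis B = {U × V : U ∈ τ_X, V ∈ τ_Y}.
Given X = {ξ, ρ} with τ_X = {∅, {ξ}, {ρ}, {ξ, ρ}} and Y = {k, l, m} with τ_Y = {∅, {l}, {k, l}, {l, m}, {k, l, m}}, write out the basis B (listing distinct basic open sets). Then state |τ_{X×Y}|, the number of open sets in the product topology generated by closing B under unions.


Basis B = {∅ × ∅, {ξ} × {l}, {ρ} × {l}, {ξ} × {k, l}, {ξ} × {l, m}, {ξ, ρ} × {l}, {ρ} × {k, l}, {ρ} × {l, m}, {ξ} × {k, l, m}, {ρ} × {k, l, m}, {ξ, ρ} × {k, l}, {ξ, ρ} × {l, m}, {ξ, ρ} × {k, l, m}}; |τ_{X×Y}| = 25.

Enumerate products U × V with U ∈ τ_X, V ∈ τ_Y (deduplicated):
  ∅ × ∅ = {} (∅)
  {ξ} × {l} = {(ξ,l)}
  {ρ} × {l} = {(ρ,l)}
  {ξ} × {k, l} = {(ξ,k), (ξ,l)}
  {ξ} × {l, m} = {(ξ,l), (ξ,m)}
  {ξ, ρ} × {l} = {(ξ,l), (ρ,l)}
  {ρ} × {k, l} = {(ρ,k), (ρ,l)}
  {ρ} × {l, m} = {(ρ,l), (ρ,m)}
  {ξ} × {k, l, m} = {(ξ,k), (ξ,l), (ξ,m)}
  {ρ} × {k, l, m} = {(ρ,k), (ρ,l), (ρ,m)}
  {ξ, ρ} × {k, l} = {(ξ,k), (ξ,l), (ρ,k), (ρ,l)}
  {ξ, ρ} × {l, m} = {(ξ,l), (ξ,m), (ρ,l), (ρ,m)}
  {ξ, ρ} × {k, l, m} = {(ξ,k), (ξ,l), (ξ,m), (ρ,k), (ρ,l), (ρ,m)}
These 13 distinct sets form the basis B.
Close under arbitrary unions to get τ_{X×Y}; counting gives |τ_{X×Y}| = 25.


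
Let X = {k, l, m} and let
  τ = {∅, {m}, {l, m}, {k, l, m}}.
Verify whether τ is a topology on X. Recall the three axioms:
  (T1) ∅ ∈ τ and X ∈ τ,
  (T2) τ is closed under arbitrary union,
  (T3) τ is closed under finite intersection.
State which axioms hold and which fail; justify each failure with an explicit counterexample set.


τ IS a topology on X.

Axiom (T1): ∅ ∈ τ? Yes; X ∈ τ? Yes.
Axiom (T2/T3): check pairwise unions and intersections of members of τ.
All pairwise intersections and unions checked — each lies in τ. Therefore τ satisfies (T1), (T2), (T3): it IS a topology on X.


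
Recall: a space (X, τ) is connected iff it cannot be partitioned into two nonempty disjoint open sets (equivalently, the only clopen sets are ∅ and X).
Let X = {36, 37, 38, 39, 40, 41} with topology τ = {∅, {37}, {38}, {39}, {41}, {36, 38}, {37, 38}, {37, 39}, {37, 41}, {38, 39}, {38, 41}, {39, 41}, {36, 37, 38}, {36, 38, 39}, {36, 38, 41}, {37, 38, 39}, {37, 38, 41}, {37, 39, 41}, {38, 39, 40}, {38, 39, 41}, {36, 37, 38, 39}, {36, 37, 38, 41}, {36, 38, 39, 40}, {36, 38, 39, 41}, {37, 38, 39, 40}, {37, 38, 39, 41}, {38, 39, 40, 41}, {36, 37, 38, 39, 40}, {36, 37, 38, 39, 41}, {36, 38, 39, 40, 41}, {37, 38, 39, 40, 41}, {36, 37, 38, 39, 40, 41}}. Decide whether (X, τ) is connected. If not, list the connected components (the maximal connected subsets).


(X, τ) is disconnected; components = [{37}, {41}, {36, 38, 39, 40}].

Find clopen sets (U ∈ τ with X ∖ U ∈ τ):
  U = ∅, X ∖ U = {36, 37, 38, 39, 40, 41} — both open, so U is clopen.
  U = {37}, X ∖ U = {36, 38, 39, 40, 41} — both open, so U is clopen.
  U = {41}, X ∖ U = {36, 37, 38, 39, 40} — both open, so U is clopen.
  U = {37, 41}, X ∖ U = {36, 38, 39, 40} — both open, so U is clopen.
  U = {36, 38, 39, 40}, X ∖ U = {37, 41} — both open, so U is clopen.
  U = {36, 37, 38, 39, 40}, X ∖ U = {41} — both open, so U is clopen.
  U = {36, 38, 39, 40, 41}, X ∖ U = {37} — both open, so U is clopen.
  U = {36, 37, 38, 39, 40, 41}, X ∖ U = ∅ — both open, so U is clopen.
Nontrivial clopen(s) exist: e.g. {36, 38, 39, 40}. So (X, τ) is disconnected.
Compute connected components by grouping points that agree on all clopens:
  component: {37}
  component: {41}
  component: {36, 38, 39, 40}


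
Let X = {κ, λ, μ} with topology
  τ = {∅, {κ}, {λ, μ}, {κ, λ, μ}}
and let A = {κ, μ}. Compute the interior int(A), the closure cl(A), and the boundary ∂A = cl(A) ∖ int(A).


int(A) = {κ}, cl(A) = {κ, λ, μ}, ∂A = {λ, μ}.

Closed sets in (X, τ) are complements of opens:
  closed(X, τ) = {∅, {κ}, {λ, μ}, {κ, λ, μ}}.
int(A) = ⋃ {U ∈ τ : U ⊆ A}. Opens contained in A: ∅, {κ}.
Taking the union of these: int(A) = {κ}.
cl(A) = ⋂ {C closed : A ⊆ C}. Closed sets containing A: {κ, λ, μ}.
Intersecting these: cl(A) = {κ, λ, μ}.
∂A = cl(A) ∖ int(A) = {κ, λ, μ} ∖ {κ} = {λ, μ}.


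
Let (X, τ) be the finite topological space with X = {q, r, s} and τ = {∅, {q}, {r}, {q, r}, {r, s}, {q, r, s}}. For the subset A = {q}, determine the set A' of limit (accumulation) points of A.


A' = ∅

For each x ∈ X, list the open sets U ∈ τ with x ∈ U, then check whether U ∩ (A ∖ {x}) ≠ ∅ for every such U.
  x = q: open {q} ∋ x has {q} ∩ (A ∖ {q}) = ∅, so x is NOT a limit point.
  x = r: open {r} ∋ x has {r} ∩ (A ∖ {r}) = ∅, so x is NOT a limit point.
  x = s: open {r, s} ∋ x has {r, s} ∩ (A ∖ {s}) = ∅, so x is NOT a limit point.
Collecting: A' = ∅.


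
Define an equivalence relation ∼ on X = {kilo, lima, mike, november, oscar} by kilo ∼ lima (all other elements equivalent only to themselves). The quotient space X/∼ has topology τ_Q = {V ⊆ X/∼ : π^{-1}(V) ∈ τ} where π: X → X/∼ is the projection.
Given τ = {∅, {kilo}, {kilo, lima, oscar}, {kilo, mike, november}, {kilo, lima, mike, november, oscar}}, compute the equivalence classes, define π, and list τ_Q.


X/∼ = {[kilo=lima], [mike], [november], [oscar]}; |τ_Q| = 3.

Equivalence classes: [kilo=lima], [mike], [november], [oscar].
Quotient map π: X → X/∼ sends kilo ↦ [kilo=lima], lima ↦ [kilo=lima], mike ↦ [mike], november ↦ [november], oscar ↦ [oscar].
For each subset V ⊆ X/∼, compute π^{-1}(V) ⊆ X and check whether π^{-1}(V) ∈ τ. V is open in τ_Q iff π^{-1}(V) ∈ τ.
  V = {}: π^{-1}(V) = ∅ ∈ τ ✓.
  V = {[kilo=lima]}: π^{-1}(V) = {kilo, lima} ∉ τ ✗.
  V = {[mike]}: π^{-1}(V) = {mike} ∉ τ ✗.
  V = {[kilo=lima], [mike]}: π^{-1}(V) = {kilo, lima, mike} ∉ τ ✗.
  V = {[november]}: π^{-1}(V) = {november} ∉ τ ✗.
  V = {[kilo=lima], [november]}: π^{-1}(V) = {kilo, lima, november} ∉ τ ✗.
  V = {[mike], [november]}: π^{-1}(V) = {mike, november} ∉ τ ✗.
  V = {[kilo=lima], [mike], [november]}: π^{-1}(V) = {kilo, lima, mike, november} ∉ τ ✗.
  V = {[oscar]}: π^{-1}(V) = {oscar} ∉ τ ✗.
  V = {[kilo=lima], [oscar]}: π^{-1}(V) = {kilo, lima, oscar} ∈ τ ✓.
  V = {[mike], [oscar]}: π^{-1}(V) = {mike, oscar} ∉ τ ✗.
  V = {[kilo=lima], [mike], [oscar]}: π^{-1}(V) = {kilo, lima, mike, oscar} ∉ τ ✗.
  V = {[november], [oscar]}: π^{-1}(V) = {november, oscar} ∉ τ ✗.
  V = {[kilo=lima], [november], [oscar]}: π^{-1}(V) = {kilo, lima, november, oscar} ∉ τ ✗.
  V = {[mike], [november], [oscar]}: π^{-1}(V) = {mike, november, oscar} ∉ τ ✗.
  V = {[kilo=lima], [mike], [november], [oscar]}: π^{-1}(V) = {kilo, lima, mike, november, oscar} ∈ τ ✓.
Open sets in the quotient: τ_Q = {{}, {[kilo=lima], [oscar]}, {[kilo=lima], [mike], [november], [oscar]}} (3 elements).


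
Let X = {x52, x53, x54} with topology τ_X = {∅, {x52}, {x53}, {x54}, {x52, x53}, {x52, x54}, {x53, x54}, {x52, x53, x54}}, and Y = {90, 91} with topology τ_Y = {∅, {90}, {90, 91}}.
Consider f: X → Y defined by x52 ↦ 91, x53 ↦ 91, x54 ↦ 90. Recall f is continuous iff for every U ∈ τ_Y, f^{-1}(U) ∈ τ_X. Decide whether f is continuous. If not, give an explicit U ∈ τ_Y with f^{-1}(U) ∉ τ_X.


f IS continuous.

Compute f^{-1}(U) for each U ∈ τ_Y:
  U = ∅: f^{-1}(U) = ∅ ∈ τ_X ✓.
  U = {90}: f^{-1}(U) = {x54} ∈ τ_X ✓.
  U = {90, 91}: f^{-1}(U) = {x52, x53, x54} ∈ τ_X ✓.
Every preimage lies in τ_X, so f IS continuous.
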